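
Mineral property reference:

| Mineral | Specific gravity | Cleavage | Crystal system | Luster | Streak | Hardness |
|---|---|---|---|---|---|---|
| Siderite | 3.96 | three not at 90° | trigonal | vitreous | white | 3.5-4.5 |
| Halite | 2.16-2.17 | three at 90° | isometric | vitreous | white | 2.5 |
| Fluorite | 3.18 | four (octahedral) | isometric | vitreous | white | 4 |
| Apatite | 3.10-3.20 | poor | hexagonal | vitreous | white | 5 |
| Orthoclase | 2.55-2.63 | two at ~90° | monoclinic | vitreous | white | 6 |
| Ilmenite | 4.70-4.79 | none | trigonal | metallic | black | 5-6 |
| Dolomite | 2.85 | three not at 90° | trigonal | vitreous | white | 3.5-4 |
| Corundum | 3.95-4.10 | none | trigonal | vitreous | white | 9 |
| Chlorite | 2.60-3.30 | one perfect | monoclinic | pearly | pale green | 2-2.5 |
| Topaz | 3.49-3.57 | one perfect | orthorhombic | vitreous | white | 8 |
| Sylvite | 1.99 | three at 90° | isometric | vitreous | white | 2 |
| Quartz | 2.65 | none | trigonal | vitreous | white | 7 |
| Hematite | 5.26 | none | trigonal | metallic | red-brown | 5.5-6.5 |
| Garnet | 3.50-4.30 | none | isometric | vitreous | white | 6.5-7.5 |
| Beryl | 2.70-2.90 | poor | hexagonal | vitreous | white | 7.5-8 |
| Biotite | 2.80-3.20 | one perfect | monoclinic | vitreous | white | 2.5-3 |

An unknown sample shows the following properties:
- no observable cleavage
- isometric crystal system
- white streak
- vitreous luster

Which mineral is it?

Garnet

No observable cleavage: narrows the field to Ilmenite, Corundum, Quartz, Hematite, Garnet.
Isometric crystal system: only Garnet remains.
White streak: consistent with all remaining minerals.
Vitreous luster: consistent with all remaining minerals.
Only Garnet satisfies all observations.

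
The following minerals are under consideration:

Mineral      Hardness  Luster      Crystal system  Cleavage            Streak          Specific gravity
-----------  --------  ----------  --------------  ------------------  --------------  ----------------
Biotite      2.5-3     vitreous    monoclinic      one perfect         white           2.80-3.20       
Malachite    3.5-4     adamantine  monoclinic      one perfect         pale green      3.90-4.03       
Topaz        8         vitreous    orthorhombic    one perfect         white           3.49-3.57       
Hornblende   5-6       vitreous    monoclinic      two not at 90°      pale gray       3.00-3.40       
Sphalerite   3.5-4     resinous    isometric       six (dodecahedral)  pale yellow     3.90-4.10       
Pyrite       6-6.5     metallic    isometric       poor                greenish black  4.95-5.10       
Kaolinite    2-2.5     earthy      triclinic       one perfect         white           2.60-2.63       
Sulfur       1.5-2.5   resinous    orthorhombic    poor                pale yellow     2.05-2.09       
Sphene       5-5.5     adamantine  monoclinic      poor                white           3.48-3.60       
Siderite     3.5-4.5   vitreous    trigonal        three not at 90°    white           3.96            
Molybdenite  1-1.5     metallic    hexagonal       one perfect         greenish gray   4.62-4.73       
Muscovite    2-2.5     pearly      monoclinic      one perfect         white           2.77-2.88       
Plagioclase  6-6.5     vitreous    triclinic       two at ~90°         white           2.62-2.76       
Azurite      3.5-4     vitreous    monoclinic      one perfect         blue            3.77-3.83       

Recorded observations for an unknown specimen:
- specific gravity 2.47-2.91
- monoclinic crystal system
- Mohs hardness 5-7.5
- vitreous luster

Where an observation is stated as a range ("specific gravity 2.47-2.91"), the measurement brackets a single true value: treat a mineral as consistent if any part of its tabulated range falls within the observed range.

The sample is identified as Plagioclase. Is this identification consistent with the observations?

Inconsistent

Specific gravity 2.47-2.91 — consistent with Plagioclase (SG 2.62-2.76).
Monoclinic crystal system — Plagioclase has triclinic system; a mismatch.
Mohs hardness 5-7.5 — consistent with Plagioclase (hardness 6-6.5).
Vitreous luster — consistent with Plagioclase (vitreous luster).
The crystal system observation rules out Plagioclase.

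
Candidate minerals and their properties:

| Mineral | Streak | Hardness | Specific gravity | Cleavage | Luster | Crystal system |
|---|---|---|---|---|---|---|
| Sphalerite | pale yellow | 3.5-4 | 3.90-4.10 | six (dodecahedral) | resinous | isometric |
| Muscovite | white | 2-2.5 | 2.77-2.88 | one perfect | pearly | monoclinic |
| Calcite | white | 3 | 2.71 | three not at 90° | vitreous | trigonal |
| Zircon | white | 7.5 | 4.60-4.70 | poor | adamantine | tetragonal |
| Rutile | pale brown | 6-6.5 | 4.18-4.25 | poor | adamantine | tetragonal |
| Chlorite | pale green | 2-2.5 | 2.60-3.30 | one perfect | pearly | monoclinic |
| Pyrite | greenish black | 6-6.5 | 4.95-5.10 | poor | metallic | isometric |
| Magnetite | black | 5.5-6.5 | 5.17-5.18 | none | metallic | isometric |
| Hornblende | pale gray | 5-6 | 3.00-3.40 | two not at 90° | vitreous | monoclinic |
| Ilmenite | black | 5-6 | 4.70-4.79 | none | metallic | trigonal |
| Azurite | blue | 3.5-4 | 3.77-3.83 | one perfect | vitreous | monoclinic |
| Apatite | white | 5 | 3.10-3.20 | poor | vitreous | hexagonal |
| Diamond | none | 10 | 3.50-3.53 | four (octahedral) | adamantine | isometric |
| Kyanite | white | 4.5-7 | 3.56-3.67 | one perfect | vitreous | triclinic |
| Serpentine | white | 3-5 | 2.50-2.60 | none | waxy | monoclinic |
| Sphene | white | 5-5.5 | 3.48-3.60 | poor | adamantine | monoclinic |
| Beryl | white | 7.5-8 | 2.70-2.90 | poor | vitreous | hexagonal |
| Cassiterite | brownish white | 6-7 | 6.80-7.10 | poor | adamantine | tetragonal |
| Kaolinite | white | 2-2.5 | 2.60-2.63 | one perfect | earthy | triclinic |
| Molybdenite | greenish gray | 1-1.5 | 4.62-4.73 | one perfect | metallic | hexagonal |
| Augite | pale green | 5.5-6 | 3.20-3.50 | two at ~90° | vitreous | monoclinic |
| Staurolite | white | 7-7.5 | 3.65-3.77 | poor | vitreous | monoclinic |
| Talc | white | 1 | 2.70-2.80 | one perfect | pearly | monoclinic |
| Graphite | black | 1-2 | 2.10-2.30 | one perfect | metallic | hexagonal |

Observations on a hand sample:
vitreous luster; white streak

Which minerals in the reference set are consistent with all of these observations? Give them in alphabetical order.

Vitreous luster — narrows the field to Calcite, Hornblende, Azurite, Apatite, Kyanite, Beryl, Augite, Staurolite.
White streak rules out Hornblende, Azurite, Augite.
Consistent with every observation: Apatite, Beryl, Calcite, Kyanite, Staurolite.

Apatite, Beryl, Calcite, Kyanite, Staurolite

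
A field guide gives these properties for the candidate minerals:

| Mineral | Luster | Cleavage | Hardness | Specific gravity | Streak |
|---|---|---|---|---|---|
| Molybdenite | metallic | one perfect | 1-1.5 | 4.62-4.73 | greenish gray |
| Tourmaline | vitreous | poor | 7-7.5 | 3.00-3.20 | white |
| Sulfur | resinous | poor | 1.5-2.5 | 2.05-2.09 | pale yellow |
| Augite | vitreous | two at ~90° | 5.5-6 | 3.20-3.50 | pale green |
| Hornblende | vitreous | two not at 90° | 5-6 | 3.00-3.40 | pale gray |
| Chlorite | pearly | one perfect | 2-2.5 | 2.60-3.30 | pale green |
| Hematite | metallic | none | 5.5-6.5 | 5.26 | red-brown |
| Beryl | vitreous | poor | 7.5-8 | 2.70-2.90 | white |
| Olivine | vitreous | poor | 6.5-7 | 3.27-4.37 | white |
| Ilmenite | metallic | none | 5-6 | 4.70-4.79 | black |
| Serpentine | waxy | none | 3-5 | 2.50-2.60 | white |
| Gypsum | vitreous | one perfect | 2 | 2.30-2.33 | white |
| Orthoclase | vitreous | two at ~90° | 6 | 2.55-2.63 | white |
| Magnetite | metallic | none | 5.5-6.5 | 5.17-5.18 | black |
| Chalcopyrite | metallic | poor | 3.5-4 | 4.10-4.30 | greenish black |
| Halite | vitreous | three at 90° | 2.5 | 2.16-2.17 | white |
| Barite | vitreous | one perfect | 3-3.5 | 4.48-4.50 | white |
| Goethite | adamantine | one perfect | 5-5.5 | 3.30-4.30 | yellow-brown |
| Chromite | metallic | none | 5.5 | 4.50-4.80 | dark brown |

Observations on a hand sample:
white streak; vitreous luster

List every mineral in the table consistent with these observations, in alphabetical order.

Barite, Beryl, Gypsum, Halite, Olivine, Orthoclase, Tourmaline

White streak — Tourmaline, Beryl, Olivine, Serpentine, Gypsum, Orthoclase, Halite, Barite remain.
Vitreous luster rules out Serpentine.
Remaining candidates: Barite, Beryl, Gypsum, Halite, Olivine, Orthoclase, Tourmaline.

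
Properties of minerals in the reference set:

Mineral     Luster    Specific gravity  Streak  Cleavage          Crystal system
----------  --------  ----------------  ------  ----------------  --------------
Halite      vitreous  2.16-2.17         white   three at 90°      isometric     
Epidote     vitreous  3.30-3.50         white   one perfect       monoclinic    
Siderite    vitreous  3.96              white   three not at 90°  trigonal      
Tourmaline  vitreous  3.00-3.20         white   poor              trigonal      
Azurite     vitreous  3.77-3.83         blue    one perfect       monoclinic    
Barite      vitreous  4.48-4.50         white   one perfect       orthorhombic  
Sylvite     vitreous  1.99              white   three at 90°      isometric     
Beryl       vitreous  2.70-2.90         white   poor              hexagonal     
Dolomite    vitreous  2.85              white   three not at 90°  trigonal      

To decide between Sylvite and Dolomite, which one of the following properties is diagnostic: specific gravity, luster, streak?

specific gravity

Specific gravity: Sylvite 1.99, Dolomite 2.85 — distinct.
Luster: both vitreous — shared.
Streak: both white — shared.
Of the listed properties, specific gravity is the one that separates them.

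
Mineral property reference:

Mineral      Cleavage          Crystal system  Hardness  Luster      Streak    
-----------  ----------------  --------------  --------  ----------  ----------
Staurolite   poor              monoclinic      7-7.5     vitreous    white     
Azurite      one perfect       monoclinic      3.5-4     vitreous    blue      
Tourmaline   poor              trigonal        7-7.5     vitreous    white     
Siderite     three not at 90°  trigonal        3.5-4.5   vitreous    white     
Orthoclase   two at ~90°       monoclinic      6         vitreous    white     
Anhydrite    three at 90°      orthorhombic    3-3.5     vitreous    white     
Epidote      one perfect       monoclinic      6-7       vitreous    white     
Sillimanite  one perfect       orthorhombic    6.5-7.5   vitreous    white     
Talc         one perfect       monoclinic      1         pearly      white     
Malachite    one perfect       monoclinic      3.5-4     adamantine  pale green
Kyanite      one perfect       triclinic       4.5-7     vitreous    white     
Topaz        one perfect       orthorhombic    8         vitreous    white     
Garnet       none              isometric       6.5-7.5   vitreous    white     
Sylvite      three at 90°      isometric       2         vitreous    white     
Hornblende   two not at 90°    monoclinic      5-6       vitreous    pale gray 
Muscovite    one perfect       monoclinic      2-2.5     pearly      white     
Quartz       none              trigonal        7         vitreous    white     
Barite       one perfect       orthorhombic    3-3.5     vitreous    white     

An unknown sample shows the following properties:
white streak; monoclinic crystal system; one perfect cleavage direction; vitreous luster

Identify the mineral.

White streak excludes Azurite, Malachite, Hornblende.
Monoclinic crystal system — leaves Staurolite, Orthoclase, Epidote, Talc, Muscovite.
One perfect cleavage direction eliminates Staurolite, Orthoclase.
Vitreous luster — only Epidote remains.
The only mineral consistent with every observation is Epidote.

Epidote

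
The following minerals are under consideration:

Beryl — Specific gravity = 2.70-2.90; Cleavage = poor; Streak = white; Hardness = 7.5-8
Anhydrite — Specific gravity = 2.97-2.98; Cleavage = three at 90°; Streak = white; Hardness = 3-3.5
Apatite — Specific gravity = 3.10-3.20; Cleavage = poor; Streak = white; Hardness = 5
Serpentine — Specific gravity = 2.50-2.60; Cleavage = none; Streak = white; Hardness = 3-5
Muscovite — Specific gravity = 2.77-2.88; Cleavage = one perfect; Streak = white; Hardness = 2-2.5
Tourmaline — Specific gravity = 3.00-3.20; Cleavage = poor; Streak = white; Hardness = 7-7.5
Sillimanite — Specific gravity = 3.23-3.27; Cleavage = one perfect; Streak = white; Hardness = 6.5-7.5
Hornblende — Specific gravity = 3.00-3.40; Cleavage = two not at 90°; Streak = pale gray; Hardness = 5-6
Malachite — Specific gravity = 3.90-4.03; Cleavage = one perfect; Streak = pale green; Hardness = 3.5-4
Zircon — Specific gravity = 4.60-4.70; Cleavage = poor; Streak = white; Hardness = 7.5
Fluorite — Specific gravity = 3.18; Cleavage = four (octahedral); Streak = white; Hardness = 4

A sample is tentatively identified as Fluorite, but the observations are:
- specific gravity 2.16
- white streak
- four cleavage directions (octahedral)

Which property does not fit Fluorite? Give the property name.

Specific gravity 2.16: Fluorite has SG 3.18 — outside the reference range.
White streak: Fluorite has white streak — within range.
Four cleavage directions (octahedral): Fluorite has cleavage four (octahedral) — within range.
The specific gravity is the one property that does not fit.

specific gravity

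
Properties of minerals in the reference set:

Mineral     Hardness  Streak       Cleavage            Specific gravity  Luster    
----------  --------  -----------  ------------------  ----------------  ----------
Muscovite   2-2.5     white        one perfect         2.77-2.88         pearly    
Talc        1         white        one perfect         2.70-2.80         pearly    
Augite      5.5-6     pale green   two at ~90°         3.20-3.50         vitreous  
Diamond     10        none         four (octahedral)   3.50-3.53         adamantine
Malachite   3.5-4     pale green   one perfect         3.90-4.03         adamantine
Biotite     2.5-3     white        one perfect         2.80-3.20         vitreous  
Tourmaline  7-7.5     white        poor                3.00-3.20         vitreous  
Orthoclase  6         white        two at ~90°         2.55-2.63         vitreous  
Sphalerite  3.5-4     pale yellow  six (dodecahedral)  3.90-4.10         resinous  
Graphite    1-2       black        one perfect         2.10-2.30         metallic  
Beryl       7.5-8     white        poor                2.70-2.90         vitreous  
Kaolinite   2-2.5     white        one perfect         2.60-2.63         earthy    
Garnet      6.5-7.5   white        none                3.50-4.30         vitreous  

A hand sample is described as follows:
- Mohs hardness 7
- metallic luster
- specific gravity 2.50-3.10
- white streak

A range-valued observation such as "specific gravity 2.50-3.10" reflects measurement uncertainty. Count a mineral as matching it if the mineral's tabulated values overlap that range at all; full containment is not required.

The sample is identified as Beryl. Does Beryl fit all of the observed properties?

No

Mohs hardness 7 — Beryl has hardness 7.5-8; which does not match.
Metallic luster — Beryl has vitreous luster; which does not match.
Specific gravity 2.50-3.10 — fits Beryl (SG 2.70-2.90).
White streak — fits Beryl (white streak).
2 of the observed properties are inconsistent with Beryl.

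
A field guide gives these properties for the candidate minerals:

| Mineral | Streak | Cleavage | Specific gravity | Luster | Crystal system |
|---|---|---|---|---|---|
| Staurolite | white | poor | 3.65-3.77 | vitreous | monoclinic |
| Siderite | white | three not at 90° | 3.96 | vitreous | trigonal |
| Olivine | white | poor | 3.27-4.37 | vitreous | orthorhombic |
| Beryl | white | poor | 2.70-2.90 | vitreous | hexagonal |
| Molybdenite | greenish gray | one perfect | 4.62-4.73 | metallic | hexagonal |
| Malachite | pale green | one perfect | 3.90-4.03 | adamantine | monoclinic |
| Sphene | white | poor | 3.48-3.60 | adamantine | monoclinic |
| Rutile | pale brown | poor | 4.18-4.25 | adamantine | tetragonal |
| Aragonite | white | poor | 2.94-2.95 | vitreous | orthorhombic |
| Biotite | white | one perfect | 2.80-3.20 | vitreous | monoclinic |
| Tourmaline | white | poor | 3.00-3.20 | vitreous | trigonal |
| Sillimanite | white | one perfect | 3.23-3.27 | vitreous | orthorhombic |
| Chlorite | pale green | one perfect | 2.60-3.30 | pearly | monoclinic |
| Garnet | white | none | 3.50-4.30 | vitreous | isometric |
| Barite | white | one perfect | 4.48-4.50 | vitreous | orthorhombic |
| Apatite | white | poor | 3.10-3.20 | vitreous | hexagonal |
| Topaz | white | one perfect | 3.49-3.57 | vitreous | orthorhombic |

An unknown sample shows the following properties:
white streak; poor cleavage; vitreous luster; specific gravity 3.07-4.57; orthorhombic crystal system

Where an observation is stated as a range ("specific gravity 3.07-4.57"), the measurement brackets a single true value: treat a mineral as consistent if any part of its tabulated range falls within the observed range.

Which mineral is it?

White streak eliminates Molybdenite, Malachite, Rutile, Chlorite.
Poor cleavage is inconsistent with Siderite, Biotite, Sillimanite, Garnet, Barite, Topaz.
Vitreous luster rules out Sphene.
Specific gravity 3.07-4.57 is inconsistent with Beryl, Aragonite.
Orthorhombic crystal system: Olivine remains.
Olivine is the sole remaining match.

Olivine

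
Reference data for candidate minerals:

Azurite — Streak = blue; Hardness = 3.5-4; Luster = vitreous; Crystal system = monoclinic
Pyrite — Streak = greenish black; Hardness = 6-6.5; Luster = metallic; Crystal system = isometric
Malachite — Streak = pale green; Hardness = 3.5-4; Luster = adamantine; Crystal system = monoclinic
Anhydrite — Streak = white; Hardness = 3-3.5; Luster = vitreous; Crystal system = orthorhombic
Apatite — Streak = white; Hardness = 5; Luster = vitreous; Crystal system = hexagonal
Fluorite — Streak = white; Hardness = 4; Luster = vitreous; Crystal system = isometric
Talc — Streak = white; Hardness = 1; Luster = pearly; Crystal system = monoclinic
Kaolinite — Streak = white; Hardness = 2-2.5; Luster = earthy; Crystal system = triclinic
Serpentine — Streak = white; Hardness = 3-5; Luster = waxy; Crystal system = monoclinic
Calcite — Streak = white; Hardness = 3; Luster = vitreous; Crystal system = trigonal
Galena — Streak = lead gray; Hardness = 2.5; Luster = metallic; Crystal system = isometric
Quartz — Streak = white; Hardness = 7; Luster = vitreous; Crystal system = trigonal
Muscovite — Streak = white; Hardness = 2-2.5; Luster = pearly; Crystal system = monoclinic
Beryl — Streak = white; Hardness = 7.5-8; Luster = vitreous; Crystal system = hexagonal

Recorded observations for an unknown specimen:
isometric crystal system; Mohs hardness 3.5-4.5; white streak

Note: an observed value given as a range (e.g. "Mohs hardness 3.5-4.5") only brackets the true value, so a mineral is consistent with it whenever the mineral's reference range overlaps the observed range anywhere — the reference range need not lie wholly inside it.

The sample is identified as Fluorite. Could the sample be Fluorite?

Yes

Isometric crystal system — fits Fluorite (isometric system).
Mohs hardness 3.5-4.5 — fits Fluorite (hardness 4).
White streak — fits Fluorite (white streak).
All observations are consistent with the tabulated values for Fluorite.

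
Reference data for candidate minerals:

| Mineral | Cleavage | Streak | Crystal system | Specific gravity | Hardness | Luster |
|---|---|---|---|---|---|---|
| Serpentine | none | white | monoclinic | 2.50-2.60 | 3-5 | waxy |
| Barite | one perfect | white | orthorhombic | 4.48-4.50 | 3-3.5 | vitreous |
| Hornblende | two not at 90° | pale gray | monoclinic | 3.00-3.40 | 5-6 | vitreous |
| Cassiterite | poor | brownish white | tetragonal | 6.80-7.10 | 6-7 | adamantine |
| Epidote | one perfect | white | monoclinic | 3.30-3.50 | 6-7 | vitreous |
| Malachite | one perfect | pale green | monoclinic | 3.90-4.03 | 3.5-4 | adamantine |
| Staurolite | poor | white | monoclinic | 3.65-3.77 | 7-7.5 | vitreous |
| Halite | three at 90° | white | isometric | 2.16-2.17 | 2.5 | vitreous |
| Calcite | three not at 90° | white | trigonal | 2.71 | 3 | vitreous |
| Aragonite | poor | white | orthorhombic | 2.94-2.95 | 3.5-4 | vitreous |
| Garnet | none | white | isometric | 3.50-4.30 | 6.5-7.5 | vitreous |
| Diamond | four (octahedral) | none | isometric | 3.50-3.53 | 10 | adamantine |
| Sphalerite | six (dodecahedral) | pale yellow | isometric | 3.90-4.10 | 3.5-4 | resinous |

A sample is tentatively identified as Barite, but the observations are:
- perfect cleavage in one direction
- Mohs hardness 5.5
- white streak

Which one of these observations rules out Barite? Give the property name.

Perfect cleavage in one direction: Barite has cleavage one perfect — consistent.
Mohs hardness 5.5: Barite has hardness 3-3.5 — does not match.
White streak: Barite has white streak — consistent.
The hardness is the one property that does not fit.

hardness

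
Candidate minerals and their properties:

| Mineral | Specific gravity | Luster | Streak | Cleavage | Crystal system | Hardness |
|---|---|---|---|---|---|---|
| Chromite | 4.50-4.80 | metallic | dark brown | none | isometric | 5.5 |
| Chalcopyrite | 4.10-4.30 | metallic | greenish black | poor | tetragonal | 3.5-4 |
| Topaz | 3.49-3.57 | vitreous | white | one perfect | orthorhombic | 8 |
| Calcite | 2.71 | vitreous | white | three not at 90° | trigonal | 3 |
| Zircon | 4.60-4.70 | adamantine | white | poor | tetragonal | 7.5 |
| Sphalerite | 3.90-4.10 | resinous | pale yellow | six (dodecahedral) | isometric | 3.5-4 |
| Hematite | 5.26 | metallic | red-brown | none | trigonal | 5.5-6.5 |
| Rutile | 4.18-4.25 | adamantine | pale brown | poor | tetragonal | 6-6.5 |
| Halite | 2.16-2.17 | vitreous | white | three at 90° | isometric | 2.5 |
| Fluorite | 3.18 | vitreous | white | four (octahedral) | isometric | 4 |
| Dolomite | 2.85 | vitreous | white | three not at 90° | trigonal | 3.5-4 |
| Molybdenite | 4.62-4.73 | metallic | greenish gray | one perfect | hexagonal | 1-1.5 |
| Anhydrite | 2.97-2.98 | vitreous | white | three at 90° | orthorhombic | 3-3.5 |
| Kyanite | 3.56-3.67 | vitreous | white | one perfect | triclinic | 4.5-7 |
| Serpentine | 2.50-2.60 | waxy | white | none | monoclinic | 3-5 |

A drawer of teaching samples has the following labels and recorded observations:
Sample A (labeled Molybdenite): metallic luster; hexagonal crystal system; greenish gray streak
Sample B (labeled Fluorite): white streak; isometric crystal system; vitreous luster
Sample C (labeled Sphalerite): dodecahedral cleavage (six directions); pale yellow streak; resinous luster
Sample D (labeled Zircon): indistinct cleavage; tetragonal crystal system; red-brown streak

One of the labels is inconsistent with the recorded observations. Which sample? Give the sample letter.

D

Sample A: nothing contradicts Molybdenite.
Sample B: nothing contradicts Fluorite.
Sample C: nothing contradicts Sphalerite.
Sample D: red-brown streak is outside the reference for Zircon (white streak) — mislabeled.
Sample D is the mislabeled one.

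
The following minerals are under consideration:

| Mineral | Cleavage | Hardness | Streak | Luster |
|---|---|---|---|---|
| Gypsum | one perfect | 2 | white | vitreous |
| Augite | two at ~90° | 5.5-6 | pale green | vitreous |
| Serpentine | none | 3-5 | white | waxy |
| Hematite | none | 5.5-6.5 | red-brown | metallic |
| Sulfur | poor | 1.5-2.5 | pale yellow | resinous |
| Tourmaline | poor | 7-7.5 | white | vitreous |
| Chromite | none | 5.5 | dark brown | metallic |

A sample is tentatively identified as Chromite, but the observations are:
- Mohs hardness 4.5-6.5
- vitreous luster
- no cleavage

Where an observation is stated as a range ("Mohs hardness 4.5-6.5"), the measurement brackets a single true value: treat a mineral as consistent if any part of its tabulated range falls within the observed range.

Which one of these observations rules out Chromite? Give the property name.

luster

Mohs hardness 4.5-6.5: Chromite has hardness 5.5 — agrees.
Vitreous luster: Chromite has metallic luster — does not match.
No cleavage: Chromite has cleavage none — agrees.
Everything matches except the luster.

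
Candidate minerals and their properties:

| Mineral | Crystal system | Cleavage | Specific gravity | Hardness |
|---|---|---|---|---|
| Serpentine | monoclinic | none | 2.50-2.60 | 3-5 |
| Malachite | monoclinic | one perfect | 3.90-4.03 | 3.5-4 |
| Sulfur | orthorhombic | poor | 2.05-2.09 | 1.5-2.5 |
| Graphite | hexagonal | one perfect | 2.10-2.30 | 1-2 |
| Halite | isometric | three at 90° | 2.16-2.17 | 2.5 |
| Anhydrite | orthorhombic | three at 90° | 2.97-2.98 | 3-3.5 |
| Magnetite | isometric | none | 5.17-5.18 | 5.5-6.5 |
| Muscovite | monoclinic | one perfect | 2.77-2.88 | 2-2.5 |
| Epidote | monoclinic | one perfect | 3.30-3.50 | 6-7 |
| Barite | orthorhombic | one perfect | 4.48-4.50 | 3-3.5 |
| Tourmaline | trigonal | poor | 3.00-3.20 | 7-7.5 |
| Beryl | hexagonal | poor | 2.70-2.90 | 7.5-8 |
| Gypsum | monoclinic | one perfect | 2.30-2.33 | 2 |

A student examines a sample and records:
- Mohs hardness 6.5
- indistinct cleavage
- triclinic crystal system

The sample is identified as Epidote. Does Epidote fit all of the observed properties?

Mohs hardness 6.5 — consistent with Epidote (hardness 6-7).
Indistinct cleavage — Epidote has cleavage one perfect; which does not match.
Triclinic crystal system — Epidote has monoclinic system; which does not match.
2 of the observed properties are inconsistent with Epidote.

No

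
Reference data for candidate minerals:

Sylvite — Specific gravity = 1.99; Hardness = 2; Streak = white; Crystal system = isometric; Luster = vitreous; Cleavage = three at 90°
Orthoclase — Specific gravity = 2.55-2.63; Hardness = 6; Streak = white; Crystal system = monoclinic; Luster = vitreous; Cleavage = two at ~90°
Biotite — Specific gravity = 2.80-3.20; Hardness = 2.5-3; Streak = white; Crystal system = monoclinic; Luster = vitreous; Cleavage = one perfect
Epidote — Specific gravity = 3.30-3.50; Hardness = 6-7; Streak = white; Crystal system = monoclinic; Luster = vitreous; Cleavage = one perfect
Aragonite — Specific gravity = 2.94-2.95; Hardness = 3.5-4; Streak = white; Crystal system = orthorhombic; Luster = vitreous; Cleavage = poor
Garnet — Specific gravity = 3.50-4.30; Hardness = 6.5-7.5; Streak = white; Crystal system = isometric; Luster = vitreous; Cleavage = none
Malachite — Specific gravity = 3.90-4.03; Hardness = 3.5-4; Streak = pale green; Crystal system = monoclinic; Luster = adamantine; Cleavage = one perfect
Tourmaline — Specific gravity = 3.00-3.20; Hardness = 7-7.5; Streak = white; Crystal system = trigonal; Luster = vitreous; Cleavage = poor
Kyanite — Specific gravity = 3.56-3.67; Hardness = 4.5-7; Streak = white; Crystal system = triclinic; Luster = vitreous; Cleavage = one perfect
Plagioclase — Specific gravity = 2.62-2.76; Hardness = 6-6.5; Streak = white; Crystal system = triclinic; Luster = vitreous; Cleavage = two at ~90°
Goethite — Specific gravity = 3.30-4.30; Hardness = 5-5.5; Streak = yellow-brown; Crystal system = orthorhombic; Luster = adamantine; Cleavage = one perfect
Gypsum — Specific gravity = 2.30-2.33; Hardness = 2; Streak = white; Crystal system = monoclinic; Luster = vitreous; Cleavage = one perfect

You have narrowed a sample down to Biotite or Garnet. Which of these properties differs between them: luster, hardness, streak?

hardness

Luster: both vitreous — identical.
Hardness: Biotite 2.5-3, Garnet 6.5-7.5 — different.
Streak: both white — identical.
Hardness is the diagnostic property here.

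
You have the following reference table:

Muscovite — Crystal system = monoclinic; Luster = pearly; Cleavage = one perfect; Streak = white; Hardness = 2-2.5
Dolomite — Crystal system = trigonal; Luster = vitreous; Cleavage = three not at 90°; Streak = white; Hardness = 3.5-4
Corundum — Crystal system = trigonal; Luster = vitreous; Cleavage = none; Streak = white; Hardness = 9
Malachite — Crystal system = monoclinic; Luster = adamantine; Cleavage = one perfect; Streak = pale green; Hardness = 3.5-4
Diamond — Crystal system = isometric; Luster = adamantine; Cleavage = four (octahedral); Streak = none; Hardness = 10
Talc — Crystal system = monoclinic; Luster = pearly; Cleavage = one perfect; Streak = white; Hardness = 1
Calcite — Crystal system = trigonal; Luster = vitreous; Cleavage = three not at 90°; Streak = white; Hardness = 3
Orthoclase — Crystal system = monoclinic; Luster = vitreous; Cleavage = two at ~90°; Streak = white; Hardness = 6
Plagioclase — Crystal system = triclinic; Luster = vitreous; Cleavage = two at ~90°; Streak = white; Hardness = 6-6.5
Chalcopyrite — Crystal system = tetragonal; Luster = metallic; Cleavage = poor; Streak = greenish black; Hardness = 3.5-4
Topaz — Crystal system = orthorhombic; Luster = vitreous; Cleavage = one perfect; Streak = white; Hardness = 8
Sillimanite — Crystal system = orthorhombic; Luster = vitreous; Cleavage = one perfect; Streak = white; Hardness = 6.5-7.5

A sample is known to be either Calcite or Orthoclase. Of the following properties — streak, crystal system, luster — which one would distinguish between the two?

crystal system

Streak: both white — identical.
Crystal system: Calcite trigonal, Orthoclase monoclinic — these differ.
Luster: both vitreous — identical.
Of the listed properties, crystal system is the one that separates them.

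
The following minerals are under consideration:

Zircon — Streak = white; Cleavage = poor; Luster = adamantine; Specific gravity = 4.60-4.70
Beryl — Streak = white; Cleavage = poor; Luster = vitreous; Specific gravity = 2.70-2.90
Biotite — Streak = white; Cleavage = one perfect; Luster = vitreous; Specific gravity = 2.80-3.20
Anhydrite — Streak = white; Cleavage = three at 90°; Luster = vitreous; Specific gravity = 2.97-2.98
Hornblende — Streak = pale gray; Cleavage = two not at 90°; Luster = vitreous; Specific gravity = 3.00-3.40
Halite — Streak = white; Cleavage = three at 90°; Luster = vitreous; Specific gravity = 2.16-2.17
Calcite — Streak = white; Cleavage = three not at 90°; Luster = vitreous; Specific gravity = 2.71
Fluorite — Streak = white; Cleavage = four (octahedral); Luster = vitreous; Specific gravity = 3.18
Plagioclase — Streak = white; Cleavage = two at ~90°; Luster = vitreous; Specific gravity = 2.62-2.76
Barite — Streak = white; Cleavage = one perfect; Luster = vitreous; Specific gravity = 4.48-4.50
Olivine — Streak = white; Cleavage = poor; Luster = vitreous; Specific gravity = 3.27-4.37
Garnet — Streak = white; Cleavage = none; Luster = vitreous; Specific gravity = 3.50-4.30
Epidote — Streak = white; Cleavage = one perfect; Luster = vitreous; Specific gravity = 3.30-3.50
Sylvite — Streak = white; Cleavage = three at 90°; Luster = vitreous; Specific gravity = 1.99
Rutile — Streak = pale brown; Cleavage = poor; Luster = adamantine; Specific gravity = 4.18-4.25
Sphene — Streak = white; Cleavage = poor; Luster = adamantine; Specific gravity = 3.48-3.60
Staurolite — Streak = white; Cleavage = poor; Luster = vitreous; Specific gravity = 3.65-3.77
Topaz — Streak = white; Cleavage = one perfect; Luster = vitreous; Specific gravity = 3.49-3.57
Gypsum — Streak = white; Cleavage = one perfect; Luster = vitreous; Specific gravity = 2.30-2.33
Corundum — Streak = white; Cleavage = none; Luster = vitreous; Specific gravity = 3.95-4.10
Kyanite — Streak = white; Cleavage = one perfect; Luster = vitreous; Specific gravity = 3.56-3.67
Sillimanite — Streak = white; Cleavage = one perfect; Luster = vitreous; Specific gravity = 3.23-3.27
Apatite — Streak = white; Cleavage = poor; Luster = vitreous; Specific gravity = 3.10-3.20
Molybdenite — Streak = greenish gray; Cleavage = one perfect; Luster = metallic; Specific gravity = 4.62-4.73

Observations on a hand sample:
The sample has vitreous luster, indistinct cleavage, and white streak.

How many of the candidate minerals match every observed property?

Vitreous luster eliminates Zircon, Rutile, Sphene, Molybdenite.
Indistinct cleavage — narrows the field to Beryl, Olivine, Staurolite, Apatite.
White streak — all remaining candidates fit.
Remaining candidates: Apatite, Beryl, Olivine, Staurolite.
That is 4 minerals.

4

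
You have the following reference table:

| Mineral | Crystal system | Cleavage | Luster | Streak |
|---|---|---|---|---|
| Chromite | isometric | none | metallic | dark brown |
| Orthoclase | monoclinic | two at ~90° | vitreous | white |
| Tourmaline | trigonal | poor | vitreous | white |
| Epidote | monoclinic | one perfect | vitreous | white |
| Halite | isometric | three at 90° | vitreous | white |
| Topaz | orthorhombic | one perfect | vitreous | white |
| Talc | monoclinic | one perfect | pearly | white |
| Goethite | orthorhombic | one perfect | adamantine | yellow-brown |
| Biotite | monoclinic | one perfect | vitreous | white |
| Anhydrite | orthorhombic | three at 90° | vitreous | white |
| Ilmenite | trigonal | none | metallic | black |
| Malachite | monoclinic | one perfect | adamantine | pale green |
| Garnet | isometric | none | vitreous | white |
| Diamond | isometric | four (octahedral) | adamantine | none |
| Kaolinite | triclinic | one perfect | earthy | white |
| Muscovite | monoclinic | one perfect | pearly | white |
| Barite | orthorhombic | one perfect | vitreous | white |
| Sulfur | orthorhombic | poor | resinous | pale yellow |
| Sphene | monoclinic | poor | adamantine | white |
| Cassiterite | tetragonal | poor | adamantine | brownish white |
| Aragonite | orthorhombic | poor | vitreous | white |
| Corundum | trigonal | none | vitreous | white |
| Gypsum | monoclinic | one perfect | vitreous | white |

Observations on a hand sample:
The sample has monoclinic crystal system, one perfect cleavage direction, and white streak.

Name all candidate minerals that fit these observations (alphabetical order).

Biotite, Epidote, Gypsum, Muscovite, Talc

Monoclinic crystal system — only Orthoclase, Epidote, Talc, Biotite, Malachite, Muscovite, Sphene, Gypsum remain.
One perfect cleavage direction excludes Orthoclase, Sphene.
White streak eliminates Malachite.
Consistent with every observation: Biotite, Epidote, Gypsum, Muscovite, Talc.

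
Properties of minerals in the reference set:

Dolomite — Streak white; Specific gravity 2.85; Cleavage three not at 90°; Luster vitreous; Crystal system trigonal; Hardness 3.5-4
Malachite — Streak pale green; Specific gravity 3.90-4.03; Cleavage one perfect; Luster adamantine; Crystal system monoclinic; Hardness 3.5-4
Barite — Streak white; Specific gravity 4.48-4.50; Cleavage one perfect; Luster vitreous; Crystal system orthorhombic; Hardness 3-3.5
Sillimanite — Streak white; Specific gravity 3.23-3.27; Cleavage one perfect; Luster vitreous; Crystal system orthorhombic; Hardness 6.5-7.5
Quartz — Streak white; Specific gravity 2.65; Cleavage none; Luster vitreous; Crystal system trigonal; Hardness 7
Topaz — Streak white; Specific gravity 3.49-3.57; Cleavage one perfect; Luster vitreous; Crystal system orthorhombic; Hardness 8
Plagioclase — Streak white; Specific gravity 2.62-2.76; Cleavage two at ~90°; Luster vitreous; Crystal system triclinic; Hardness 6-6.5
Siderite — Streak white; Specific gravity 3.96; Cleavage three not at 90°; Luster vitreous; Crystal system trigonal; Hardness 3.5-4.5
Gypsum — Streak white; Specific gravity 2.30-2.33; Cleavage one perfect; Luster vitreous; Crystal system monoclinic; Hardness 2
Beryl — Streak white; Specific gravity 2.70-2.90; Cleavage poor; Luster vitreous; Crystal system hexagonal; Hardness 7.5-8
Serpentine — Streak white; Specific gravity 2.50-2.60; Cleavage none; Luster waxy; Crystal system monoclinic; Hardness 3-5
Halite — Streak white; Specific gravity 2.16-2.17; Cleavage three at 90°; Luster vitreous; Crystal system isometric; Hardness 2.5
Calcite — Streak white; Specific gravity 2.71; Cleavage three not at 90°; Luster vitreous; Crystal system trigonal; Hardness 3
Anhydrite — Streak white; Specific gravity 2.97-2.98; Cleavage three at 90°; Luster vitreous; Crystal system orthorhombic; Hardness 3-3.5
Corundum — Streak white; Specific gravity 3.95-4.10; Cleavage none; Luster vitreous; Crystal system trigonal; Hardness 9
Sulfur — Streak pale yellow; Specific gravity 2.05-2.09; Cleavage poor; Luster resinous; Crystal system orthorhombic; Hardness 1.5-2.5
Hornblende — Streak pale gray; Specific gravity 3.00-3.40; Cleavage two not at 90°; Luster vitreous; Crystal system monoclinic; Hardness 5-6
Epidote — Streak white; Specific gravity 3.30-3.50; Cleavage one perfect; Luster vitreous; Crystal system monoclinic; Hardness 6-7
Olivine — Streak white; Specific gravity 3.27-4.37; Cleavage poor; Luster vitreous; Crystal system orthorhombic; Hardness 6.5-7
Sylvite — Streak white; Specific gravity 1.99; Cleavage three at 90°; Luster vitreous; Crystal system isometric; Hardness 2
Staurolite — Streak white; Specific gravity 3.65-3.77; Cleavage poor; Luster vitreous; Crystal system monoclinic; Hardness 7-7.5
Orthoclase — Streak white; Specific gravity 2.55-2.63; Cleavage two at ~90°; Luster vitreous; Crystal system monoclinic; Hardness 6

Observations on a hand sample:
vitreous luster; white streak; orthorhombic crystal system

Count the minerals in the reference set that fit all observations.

Vitreous luster excludes Malachite, Serpentine, Sulfur.
White streak rules out Hornblende.
Orthorhombic crystal system: narrows the field to Barite, Sillimanite, Topaz, Anhydrite, Olivine.
The minerals that satisfy all observations are Anhydrite, Barite, Olivine, Sillimanite, Topaz.
That is 5 minerals.

5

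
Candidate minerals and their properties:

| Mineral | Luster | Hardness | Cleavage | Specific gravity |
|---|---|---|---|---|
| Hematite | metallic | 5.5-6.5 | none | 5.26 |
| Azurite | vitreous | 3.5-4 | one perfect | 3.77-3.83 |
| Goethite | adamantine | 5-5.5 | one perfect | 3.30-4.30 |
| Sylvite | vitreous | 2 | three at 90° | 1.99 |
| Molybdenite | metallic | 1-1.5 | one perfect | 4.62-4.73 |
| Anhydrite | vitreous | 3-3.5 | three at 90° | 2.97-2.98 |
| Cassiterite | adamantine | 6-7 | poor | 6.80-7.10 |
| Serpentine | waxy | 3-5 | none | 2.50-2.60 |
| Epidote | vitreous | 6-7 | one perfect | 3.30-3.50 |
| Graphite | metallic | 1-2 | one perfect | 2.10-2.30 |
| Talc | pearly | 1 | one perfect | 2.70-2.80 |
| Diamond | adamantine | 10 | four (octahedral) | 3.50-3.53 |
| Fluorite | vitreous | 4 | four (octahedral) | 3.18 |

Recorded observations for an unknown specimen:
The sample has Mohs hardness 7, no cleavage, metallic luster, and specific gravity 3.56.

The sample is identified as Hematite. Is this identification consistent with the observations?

Inconsistent

Mohs hardness 7 — Hematite has hardness 5.5-6.5; a mismatch.
No cleavage — matches Hematite (cleavage none).
Metallic luster — matches Hematite (metallic luster).
Specific gravity 3.56 — Hematite has SG 5.26; a mismatch.
2 of the observed properties are inconsistent with Hematite.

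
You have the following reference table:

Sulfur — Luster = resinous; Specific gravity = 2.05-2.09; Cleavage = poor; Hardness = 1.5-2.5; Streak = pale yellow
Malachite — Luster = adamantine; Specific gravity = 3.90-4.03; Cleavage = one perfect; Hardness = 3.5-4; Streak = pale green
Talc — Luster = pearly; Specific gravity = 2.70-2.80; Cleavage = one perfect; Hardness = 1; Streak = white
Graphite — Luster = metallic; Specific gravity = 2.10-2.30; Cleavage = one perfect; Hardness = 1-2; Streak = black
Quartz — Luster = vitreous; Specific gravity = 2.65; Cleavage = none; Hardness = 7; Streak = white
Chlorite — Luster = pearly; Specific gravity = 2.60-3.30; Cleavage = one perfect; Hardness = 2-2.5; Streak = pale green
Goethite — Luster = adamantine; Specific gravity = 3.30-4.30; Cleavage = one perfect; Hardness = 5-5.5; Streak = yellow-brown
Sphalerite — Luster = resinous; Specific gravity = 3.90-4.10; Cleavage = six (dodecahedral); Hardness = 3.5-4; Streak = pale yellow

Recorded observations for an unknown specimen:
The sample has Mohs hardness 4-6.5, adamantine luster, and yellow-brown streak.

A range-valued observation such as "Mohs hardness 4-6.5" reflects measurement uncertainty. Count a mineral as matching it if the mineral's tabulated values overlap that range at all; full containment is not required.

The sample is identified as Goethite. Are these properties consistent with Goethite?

Consistent

Mohs hardness 4-6.5 — agrees with Goethite (hardness 5-5.5).
Adamantine luster — agrees with Goethite (adamantine luster).
Yellow-brown streak — agrees with Goethite (yellow-brown streak).
Nothing contradicts Goethite.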